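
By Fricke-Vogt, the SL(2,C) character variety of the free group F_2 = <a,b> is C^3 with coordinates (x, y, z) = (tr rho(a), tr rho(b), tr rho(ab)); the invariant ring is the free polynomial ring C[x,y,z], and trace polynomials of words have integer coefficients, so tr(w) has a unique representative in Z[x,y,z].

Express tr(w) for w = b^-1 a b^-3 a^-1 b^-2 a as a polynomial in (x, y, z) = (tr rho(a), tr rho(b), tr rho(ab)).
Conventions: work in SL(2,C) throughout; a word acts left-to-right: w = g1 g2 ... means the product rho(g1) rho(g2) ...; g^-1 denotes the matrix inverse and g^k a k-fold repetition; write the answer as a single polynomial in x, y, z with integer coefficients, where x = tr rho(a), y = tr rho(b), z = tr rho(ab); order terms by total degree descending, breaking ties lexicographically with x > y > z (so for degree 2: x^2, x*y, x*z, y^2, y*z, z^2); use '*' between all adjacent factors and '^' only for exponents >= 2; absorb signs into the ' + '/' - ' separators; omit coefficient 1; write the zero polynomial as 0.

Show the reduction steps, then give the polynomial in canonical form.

x^2*y^5*z - x^3*y^4 - 2*x*y^4*z^2 + y^3*z^3 + x^3*y^2 + 2*x*y^2*z^2 - x^2*y*z - y^3*z - y*z^3 + 2*x*y^2 + y*z - x

next, tr(a b^-1) = tr(a) tr(b) - tr(a b) = x*y - z
and tr(a b^-2) = tr(a b^-1) tr(b) - tr(a) = x*y^2 - y*z - x
next, tr(a b^-3) = tr(a b^-2) tr(b) - tr(a b^-1) = x*y^3 - y^2*z - 2*x*y + z
and tr(a^2) = tr(a) tr(a) - tr(1) = x^2 - 2
tr(a^2 b) = tr(a) tr(b a) - tr(b) = x*z - y
tr(a^2 b^-1) = tr(a^2) tr(b) - tr(a^2 b) = x^2*y - x*z - y
tr(a b a^2) = tr(a) tr(b a^2) - tr(b a) = x^2*z - x*y - z
tr(b a b a) = tr(b a) tr(b a) - tr(1) = z^2 - 2
and tr(b a b) = tr(b) tr(a b) - tr(a) = y*z - x
tr(a b a^2 b) = tr(a) tr(b a b a) - tr(b a b) = x*z^2 - y*z - x
tr(b^-1 a b a^2) = tr(a b a^2) tr(b) - tr(a b a^2 b) = x^2*y*z - x*y^2 - x*z^2 + x
tr(b a^2 b^-2 a) = tr(b^-1 a b a^2) tr(b) - tr(b^-1 a b a^2 b) = x^2*y^2*z - x*y^3 - x*y*z^2 - x^2*z + 2*x*y + z
and tr(b^-1 a^-1 b a^2 b^-1) = tr(b a^2 b^-2) tr(a) - tr(b a^2 b^-2 a) = -x^2*y^2*z + x^3*y + x*y^3 + x*y*z^2 - 3*x*y - z
tr(b^-1 a^-1 b a^2) = tr(b a^2 b^-1) tr(a) - tr(b a^2 b^-1 a) = -x^2*y*z + x^3 + x*y^2 + x*z^2 - 3*x
tr(a^2 b^-3 a^-1 b) = tr(b^-1 a^-1 b a^2 b^-1) tr(b) - tr(b^-1 a^-1 b a^2) = -x^2*y^3*z + x^3*y^2 + x*y^4 + x*y^2*z^2 + x^2*y*z - x^3 - 4*x*y^2 - x*z^2 - y*z + 3*x
tr(a^2 b^-3 a^-1 b^-1) = tr(a^2 b^-3 a^-1) tr(b) - tr(a^2 b^-3 a^-1 b) = x^2*y^3*z - x^3*y^2 - x*y^2*z^2 - x^2*y*z - y^3*z + x^3 + 2*x*y^2 + x*z^2 + 2*y*z - 3*x
tr(a b^-3 a^-1 b^-2 a) = tr(a^2 b^-3 a^-1 b^-1) tr(b) - tr(a^2 b^-3 a^-1) = x^2*y^4*z - x^3*y^3 - x*y^3*z^2 - x^2*y^2*z - y^4*z + x^3*y + x*y^3 + x*y*z^2 + 3*y^2*z - x*y - z
tr(a b a b a b) = tr(a b) tr(a b a b) - tr(a^-1 b^-1) = z^3 - 3*z
tr(b a b a b^-1 a) = tr(a b a b a) tr(b) - tr(a b a b a b) = x*y*z^2 - y^2*z - z^3 - x*y + 3*z
tr(a^-1 b a b a b^-1) = tr(b a b a b^-1) tr(a) - tr(b a b a b^-1 a) = -x*y*z^2 + x^2*z + y^2*z + z^3 - 3*z
tr(a b a b^-2 a^-1 b) = tr(a^-1 b a b a b^-1) tr(b) - tr(a^-1 b a b a) = -x*y^2*z^2 + x^2*y*z + y^3*z + y*z^3 - 4*y*z + x
next, tr(b^-2 a^-1 b^-1 a b a) = tr(a b a b^-2 a^-1) tr(b) - tr(a b a b^-2 a^-1 b) = x*y^2*z^2 - x^2*y*z - y^3*z - y*z^3 + x*y^2 + 3*y*z - x
next, tr(b a b a b) = tr(b) tr(a b a b) - tr(a b a) = y*z^2 - x*z - y
next, tr(a b a b a^-1 b) = tr(b a b a b) tr(a) - tr(b a b a b a) = x*y*z^2 - x^2*z - z^3 - x*y + 3*z
next, tr(a^-1 b^-1 a b a b) = tr(a b a b a^-1) tr(b) - tr(a b a b a^-1 b) = -x*y*z^2 + x^2*z + y^2*z + z^3 - 3*z
tr(b^-1 a^-1 b^-1 a b a) = tr(a^-1 b^-1 a b a) tr(b) - tr(a^-1 b^-1 a b a b) = x*y*z^2 - x^2*z - y^2*z - z^3 + x*y + 3*z
tr(a b a b^-3 a^-1 b^-1) = tr(b^-2 a^-1 b^-1 a b a) tr(b) - tr(b^-2 a^-1 b^-1 a b a b) = x*y^3*z^2 - x^2*y^2*z - y^4*z - y^2*z^3 + x*y^3 - x*y*z^2 + x^2*z + 4*y^2*z + z^3 - 2*x*y - 3*z
tr(a b^-3 a^-1 b^-2 a b) = tr(a b a b^-3 a^-1 b^-1) tr(b) - tr(a b a b^-3 a^-1) = x*y^4*z^2 - x^2*y^3*z - y^5*z - y^3*z^3 + x*y^4 - x*y^2*z^2 + x^2*y*z + 4*y^3*z + y*z^3 - 3*x*y^2 - 2*y*z + x
next, tr(b^-1 a b^-3 a^-1 b^-2 a) = tr(a b^-3 a^-1 b^-2 a) tr(b) - tr(a b^-3 a^-1 b^-2 a b) = x^2*y^5*z - x^3*y^4 - 2*x*y^4*z^2 + y^3*z^3 + x^3*y^2 + 2*x*y^2*z^2 - x^2*y*z - y^3*z - y*z^3 + 2*x*y^2 + y*z - x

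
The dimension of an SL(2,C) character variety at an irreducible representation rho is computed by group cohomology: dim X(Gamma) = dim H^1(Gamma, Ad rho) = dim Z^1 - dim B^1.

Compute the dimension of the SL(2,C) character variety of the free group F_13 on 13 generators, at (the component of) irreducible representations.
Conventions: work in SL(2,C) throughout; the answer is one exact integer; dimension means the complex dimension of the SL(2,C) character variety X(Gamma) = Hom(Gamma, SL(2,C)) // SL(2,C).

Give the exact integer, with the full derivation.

The free group F_13: 13 generators, no relators.
Z^1(Gamma, Ad rho) = (sl_2)^13: a cocycle is a free choice of one sl_2 vector per generator, so dim Z^1 = 3*13 = 39.
At an irreducible rho the centralizer of the image in sl_2 is 0, so the coboundary map sl_2 -> Z^1 is injective: dim B^1 = 3.
Therefore dim X = 39 - 3 = 36.

36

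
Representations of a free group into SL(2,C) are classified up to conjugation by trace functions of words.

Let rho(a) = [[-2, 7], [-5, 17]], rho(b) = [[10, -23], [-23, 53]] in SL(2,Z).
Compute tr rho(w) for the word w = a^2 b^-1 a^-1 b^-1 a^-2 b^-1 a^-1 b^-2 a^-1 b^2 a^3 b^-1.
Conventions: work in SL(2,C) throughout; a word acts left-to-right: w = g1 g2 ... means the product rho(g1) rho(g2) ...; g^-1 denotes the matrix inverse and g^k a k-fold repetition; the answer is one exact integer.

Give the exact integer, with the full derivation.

rho(a) = [[-2, 7], [-5, 17]]
... * rho(a) = [[-2, 7], [-5, 17]]  ->  [[-31, 105], [-75, 254]]
... * rho(b^-1) = [[53, 23], [23, 10]]  ->  [[772, 337], [1867, 815]]
... * rho(a^-1) = [[17, -7], [5, -2]]  ->  [[14809, -6078], [35814, -14699]]
... * rho(b^-1) = [[53, 23], [23, 10]]  ->  [[645083, 279827], [1560065, 676732]]
... * rho(a^-1) = [[17, -7], [5, -2]]  ->  [[12365546, -5075235], [29904765, -12273919]]
... * rho(a^-1) = [[17, -7], [5, -2]]  ->  [[184838107, -76408352], [447011410, -184785517]]
... * rho(b^-1) = [[53, 23], [23, 10]]  ->  [[8039027575, 3487192941], [19441537839, 8433407260]]
... * rho(a^-1) = [[17, -7], [5, -2]]  ->  [[154099433480, -63247578907], [372673179563, -152957579393]]
... * rho(b^-1) = [[53, 23], [23, 10]]  ->  [[6712575659579, 2911811180970], [16233654190800, 7041907336019]]
... * rho(b^-1) = [[53, 23], [23, 10]]  ->  [[422738167119997, 183507351980017], [1022347540840837, 443793119748590]]
... * rho(a^-1) = [[17, -7], [5, -2]]  ->  [[8104085600940034, -3326181873800013], [19598873793037179, -8044019025383039]]
... * rho(b) = [[10, -23], [-23, 53]]  ->  [[157543039106800639, -362681608133021471], [381001175514181687, -877107105585156184]]
... * rho(b) = [[10, -23], [-23, 53]]  ->  [[9917107378127500223, -22845615130506552660], [23983475183600409102, -55249703632839456553]]
... * rho(a) = [[-2, 7], [-5, 17]]  ->  [[94393860896277762854, -318955705571718893659], [228281567796996464561, -771360635473067897687]]
... * rho(a) = [[-2, 7], [-5, 17]]  ->  [[1405990806066038942587, -4761489968445276852225], [3400240041771346559313, -11515159828463179008752]]
... * rho(a) = [[-2, 7], [-5, 17]]  ->  [[20995468230094306375951, -71103393821107433889716], [50775319058773201925134, -171956036791474617233593]]
... * rho(b^-1) = [[53, 23], [23, 10]]  ->  [[-522618241690472741538065, -228138168918905292250287], [-1263896936088936494340537, -551728029562962528057848]]
tr = -522618241690472741538065 + -551728029562962528057848 = -1074346271253435269595913

-1074346271253435269595913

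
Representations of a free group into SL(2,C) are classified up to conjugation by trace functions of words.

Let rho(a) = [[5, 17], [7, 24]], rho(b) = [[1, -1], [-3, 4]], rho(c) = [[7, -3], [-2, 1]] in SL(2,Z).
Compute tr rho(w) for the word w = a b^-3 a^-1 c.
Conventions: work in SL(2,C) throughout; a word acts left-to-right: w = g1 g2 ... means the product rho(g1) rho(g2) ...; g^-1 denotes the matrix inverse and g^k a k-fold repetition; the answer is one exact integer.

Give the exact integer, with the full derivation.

118760

rho(a) = [[5, 17], [7, 24]]
... * rho(b^-1) = [[4, 1], [3, 1]]  ->  [[71, 22], [100, 31]]
... * rho(b^-1) = [[4, 1], [3, 1]]  ->  [[350, 93], [493, 131]]
... * rho(b^-1) = [[4, 1], [3, 1]]  ->  [[1679, 443], [2365, 624]]
... * rho(a^-1) = [[24, -17], [-7, 5]]  ->  [[37195, -26328], [52392, -37085]]
... * rho(c) = [[7, -3], [-2, 1]]  ->  [[313021, -137913], [440914, -194261]]
tr = 313021 + -194261 = 118760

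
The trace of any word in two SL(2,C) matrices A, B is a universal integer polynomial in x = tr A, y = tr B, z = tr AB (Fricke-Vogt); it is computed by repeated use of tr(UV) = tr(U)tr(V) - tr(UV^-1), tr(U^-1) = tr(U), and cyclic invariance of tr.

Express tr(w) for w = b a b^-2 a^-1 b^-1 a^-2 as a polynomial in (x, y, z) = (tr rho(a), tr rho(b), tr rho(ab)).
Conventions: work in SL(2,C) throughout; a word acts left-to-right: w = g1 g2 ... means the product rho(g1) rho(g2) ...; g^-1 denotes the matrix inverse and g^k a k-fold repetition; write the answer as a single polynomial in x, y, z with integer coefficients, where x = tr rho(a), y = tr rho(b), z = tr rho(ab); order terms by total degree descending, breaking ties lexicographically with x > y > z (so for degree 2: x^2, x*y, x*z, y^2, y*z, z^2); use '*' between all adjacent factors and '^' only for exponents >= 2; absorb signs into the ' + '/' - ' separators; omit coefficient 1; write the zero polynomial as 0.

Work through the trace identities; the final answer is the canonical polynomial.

tr(a^-1) = tr(a) = x
so tr(a b a) = tr(a) * tr(b a) - tr(b)   [square of a] = x*z - y
tr(b a b a) = tr(b a) * tr(b a) - tr(1)   [split at a repeated b] = z^2 - 2
so tr(b a b) = tr(b) * tr(a b) - tr(a)   [square of b] = y*z - x
tr(a b a b a) = tr(a) * tr(b a b a) - tr(b a b)   [square of a] = x*z^2 - y*z - x
reduce: tr(a b a b a b) = tr(a b a b) * tr(a b) - tr(b a)   [split at a repeated a] = z^3 - 3*z
tr(b^-1 a b a b a) = tr(a b a b a) * tr(b) - tr(a b a b a b)   [inverse elimination on b] = x*y*z^2 - y^2*z - z^3 - x*y + 3*z
so tr(b a b a^-1 b^-1 a) = tr(b^-1 a b a b) * tr(a) - tr(b^-1 a b a b a)   [inverse elimination on a] = -x*y*z^2 + x^2*z + y^2*z + z^3 - 3*z
so tr(a^-1 b^-1 a^-1 b a b) = tr(b a b a^-1 b^-1) * tr(a) - tr(b a b a^-1 b^-1 a)   [inverse elimination on a] = x*y*z^2 - x^2*z - y^2*z - z^3 + x*y + 3*z
tr(b a b^-1 a^-1 b^-1 a^-1) = tr(a^-1 b^-1 a^-1 b a) * tr(b) - tr(a^-1 b^-1 a^-1 b a b)   [inverse elimination on b] = -x*y*z^2 + x^2*z + y^2*z + z^3 - 3*z
tr(b^-1 a^-1 b^-1 a^-2 b a) = tr(b a b^-1 a^-1 b^-1 a^-1) * tr(a) - tr(b a b^-1 a^-1 b^-1)   [inverse elimination on a] = -x^2*y*z^2 + x^3*z + x*y^2*z + x*z^3 - 3*x*z - y
tr(a^-2) = tr(a^-1) * tr(a) - tr(1)   [inverse elimination on a] = x^2 - 2
so tr(b a b^-2 a^-1 b^-1 a^-2) = tr(b^-1 a^-1 b^-1 a^-2 b a) * tr(b) - tr(b^-1 a^-1 b^-1 a^-2 b a b)   [inverse elimination on b] = -x^2*y^2*z^2 + x^3*y*z + x*y^3*z + x*y*z^3 - 3*x*y*z - x^2 - y^2 + 2

-x^2*y^2*z^2 + x^3*y*z + x*y^3*z + x*y*z^3 - 3*x*y*z - x^2 - y^2 + 2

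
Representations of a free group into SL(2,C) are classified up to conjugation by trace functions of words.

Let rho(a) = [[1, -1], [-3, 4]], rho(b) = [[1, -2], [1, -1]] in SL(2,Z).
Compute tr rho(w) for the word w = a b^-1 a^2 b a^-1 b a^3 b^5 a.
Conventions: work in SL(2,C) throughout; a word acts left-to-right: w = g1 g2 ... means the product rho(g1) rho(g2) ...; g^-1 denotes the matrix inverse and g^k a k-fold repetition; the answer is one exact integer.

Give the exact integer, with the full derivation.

rho(a) = [[1, -1], [-3, 4]]
... * rho(b^-1) = [[-1, 2], [-1, 1]]  ->  [[0, 1], [-1, -2]]
... * rho(a) = [[1, -1], [-3, 4]]  ->  [[-3, 4], [5, -7]]
... * rho(a) = [[1, -1], [-3, 4]]  ->  [[-15, 19], [26, -33]]
... * rho(b) = [[1, -2], [1, -1]]  ->  [[4, 11], [-7, -19]]
... * rho(a^-1) = [[4, 1], [3, 1]]  ->  [[49, 15], [-85, -26]]
... * rho(b) = [[1, -2], [1, -1]]  ->  [[64, -113], [-111, 196]]
... * rho(a) = [[1, -1], [-3, 4]]  ->  [[403, -516], [-699, 895]]
... * rho(a) = [[1, -1], [-3, 4]]  ->  [[1951, -2467], [-3384, 4279]]
... * rho(a) = [[1, -1], [-3, 4]]  ->  [[9352, -11819], [-16221, 20500]]
... * rho(b) = [[1, -2], [1, -1]]  ->  [[-2467, -6885], [4279, 11942]]
... * rho(b) = [[1, -2], [1, -1]]  ->  [[-9352, 11819], [16221, -20500]]
... * rho(b) = [[1, -2], [1, -1]]  ->  [[2467, 6885], [-4279, -11942]]
... * rho(b) = [[1, -2], [1, -1]]  ->  [[9352, -11819], [-16221, 20500]]
... * rho(b) = [[1, -2], [1, -1]]  ->  [[-2467, -6885], [4279, 11942]]
... * rho(a) = [[1, -1], [-3, 4]]  ->  [[18188, -25073], [-31547, 43489]]
tr = 18188 + 43489 = 61677

61677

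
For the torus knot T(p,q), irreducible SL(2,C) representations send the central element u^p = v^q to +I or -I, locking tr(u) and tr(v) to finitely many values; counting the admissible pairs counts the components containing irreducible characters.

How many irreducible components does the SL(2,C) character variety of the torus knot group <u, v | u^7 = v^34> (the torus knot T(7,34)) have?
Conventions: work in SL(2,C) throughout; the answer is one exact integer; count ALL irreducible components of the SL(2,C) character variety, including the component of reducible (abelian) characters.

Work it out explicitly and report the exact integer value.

100

For T(7,34): irreducibility forces the central element u^7 = v^34 to one of +I, -I.
This locks tr(u) to 2*cos(pi*alpha/7), alpha in 1..6, and tr(v) to 2*cos(pi*beta/34), beta in 1..33, on each component of irreducible characters.
The two central values (-1)^alpha I and (-1)^beta I must be the same matrix, so alpha and beta share a parity.
count pairs: odd alpha (3 choices) x odd beta (17), plus even alpha (3) x even beta (16): 3*17 + 3*16 = 99.
components with irreducible characters: 99; plus the single component of reducible (abelian) characters: total 100.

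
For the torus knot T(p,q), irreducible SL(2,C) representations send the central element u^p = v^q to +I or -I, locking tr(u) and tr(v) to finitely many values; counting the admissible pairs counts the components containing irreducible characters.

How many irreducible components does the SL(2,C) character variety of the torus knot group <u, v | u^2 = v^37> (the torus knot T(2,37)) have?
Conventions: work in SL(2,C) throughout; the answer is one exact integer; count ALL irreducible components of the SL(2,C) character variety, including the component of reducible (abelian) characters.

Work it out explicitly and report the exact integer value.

19

For T(2,37): irreducibility forces the central element u^2 = v^37 to one of +I, -I.
This locks tr(u) to 2*cos(pi*alpha/2), alpha in 1..1, and tr(v) to 2*cos(pi*beta/37), beta in 1..36, on each component of irreducible characters.
The two central values (-1)^alpha I and (-1)^beta I must be the same matrix, so alpha and beta share a parity.
Enumerate parity-matched pairs: 1*18 odd-odd plus 0*18 even-even gives 18.
components with irreducible characters: 18; plus the single component of reducible (abelian) characters: total 19.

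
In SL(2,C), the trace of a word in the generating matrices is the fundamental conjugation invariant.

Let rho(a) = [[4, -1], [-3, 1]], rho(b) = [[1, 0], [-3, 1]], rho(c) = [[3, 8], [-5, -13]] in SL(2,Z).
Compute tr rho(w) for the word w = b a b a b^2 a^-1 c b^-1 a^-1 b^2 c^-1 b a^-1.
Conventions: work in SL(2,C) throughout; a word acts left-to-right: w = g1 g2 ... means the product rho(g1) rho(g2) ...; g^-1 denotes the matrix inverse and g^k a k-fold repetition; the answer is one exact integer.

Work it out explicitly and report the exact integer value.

rho(b) = [[1, 0], [-3, 1]]
... * rho(a) = [[4, -1], [-3, 1]]  ->  [[4, -1], [-15, 4]]
... * rho(b) = [[1, 0], [-3, 1]]  ->  [[7, -1], [-27, 4]]
... * rho(a) = [[4, -1], [-3, 1]]  ->  [[31, -8], [-120, 31]]
... * rho(b) = [[1, 0], [-3, 1]]  ->  [[55, -8], [-213, 31]]
... * rho(b) = [[1, 0], [-3, 1]]  ->  [[79, -8], [-306, 31]]
... * rho(a^-1) = [[1, 1], [3, 4]]  ->  [[55, 47], [-213, -182]]
... * rho(c) = [[3, 8], [-5, -13]]  ->  [[-70, -171], [271, 662]]
... * rho(b^-1) = [[1, 0], [3, 1]]  ->  [[-583, -171], [2257, 662]]
... * rho(a^-1) = [[1, 1], [3, 4]]  ->  [[-1096, -1267], [4243, 4905]]
... * rho(b) = [[1, 0], [-3, 1]]  ->  [[2705, -1267], [-10472, 4905]]
... * rho(b) = [[1, 0], [-3, 1]]  ->  [[6506, -1267], [-25187, 4905]]
... * rho(c^-1) = [[-13, -8], [5, 3]]  ->  [[-90913, -55849], [351956, 216211]]
... * rho(b) = [[1, 0], [-3, 1]]  ->  [[76634, -55849], [-296677, 216211]]
... * rho(a^-1) = [[1, 1], [3, 4]]  ->  [[-90913, -146762], [351956, 568167]]
tr = -90913 + 568167 = 477254

477254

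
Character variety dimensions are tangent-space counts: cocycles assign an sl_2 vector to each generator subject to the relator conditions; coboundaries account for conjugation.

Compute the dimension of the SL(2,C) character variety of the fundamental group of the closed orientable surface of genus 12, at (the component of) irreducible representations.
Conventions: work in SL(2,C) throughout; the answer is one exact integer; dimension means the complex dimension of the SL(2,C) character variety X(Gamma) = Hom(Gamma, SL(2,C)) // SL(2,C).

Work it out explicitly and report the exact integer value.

pi_1 of the closed genus-12 surface has 24 generators bound by the single product-of-commutators relator.
Before the relator condition, cocycle space has dim 3*24 = 72.
d_2 is surjective at irreducible rho (its cokernel H^2 is dual to H^0 = 0), so dim Z^1 = 72 - 3 = 69.
As always at irreducible rho, dim B^1 = 3.
dim H^1 = 69 - 3 = 66 = dim X.

66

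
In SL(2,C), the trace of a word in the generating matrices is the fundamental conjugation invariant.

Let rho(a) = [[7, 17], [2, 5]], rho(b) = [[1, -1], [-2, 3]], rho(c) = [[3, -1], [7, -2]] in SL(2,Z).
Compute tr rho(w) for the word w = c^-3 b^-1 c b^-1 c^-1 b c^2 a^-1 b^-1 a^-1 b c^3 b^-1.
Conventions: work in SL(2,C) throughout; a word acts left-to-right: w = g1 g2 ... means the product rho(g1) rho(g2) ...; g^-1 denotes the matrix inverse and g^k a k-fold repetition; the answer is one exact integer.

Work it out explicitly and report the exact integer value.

rho(c^-1) = [[-2, 1], [-7, 3]]
... * rho(c^-1) = [[-2, 1], [-7, 3]]  ->  [[-3, 1], [-7, 2]]
... * rho(c^-1) = [[-2, 1], [-7, 3]]  ->  [[-1, 0], [0, -1]]
... * rho(b^-1) = [[3, 1], [2, 1]]  ->  [[-3, -1], [-2, -1]]
... * rho(c) = [[3, -1], [7, -2]]  ->  [[-16, 5], [-13, 4]]
... * rho(b^-1) = [[3, 1], [2, 1]]  ->  [[-38, -11], [-31, -9]]
... * rho(c^-1) = [[-2, 1], [-7, 3]]  ->  [[153, -71], [125, -58]]
... * rho(b) = [[1, -1], [-2, 3]]  ->  [[295, -366], [241, -299]]
... * rho(c) = [[3, -1], [7, -2]]  ->  [[-1677, 437], [-1370, 357]]
... * rho(c) = [[3, -1], [7, -2]]  ->  [[-1972, 803], [-1611, 656]]
... * rho(a^-1) = [[5, -17], [-2, 7]]  ->  [[-11466, 39145], [-9367, 31979]]
... * rho(b^-1) = [[3, 1], [2, 1]]  ->  [[43892, 27679], [35857, 22612]]
... * rho(a^-1) = [[5, -17], [-2, 7]]  ->  [[164102, -552411], [134061, -451285]]
... * rho(b) = [[1, -1], [-2, 3]]  ->  [[1268924, -1821335], [1036631, -1487916]]
... * rho(c) = [[3, -1], [7, -2]]  ->  [[-8942573, 2373746], [-7305519, 1939201]]
... * rho(c) = [[3, -1], [7, -2]]  ->  [[-10211497, 4195081], [-8342150, 3427117]]
... * rho(c) = [[3, -1], [7, -2]]  ->  [[-1268924, 1821335], [-1036631, 1487916]]
... * rho(b^-1) = [[3, 1], [2, 1]]  ->  [[-164102, 552411], [-134061, 451285]]
tr = -164102 + 451285 = 287183

287183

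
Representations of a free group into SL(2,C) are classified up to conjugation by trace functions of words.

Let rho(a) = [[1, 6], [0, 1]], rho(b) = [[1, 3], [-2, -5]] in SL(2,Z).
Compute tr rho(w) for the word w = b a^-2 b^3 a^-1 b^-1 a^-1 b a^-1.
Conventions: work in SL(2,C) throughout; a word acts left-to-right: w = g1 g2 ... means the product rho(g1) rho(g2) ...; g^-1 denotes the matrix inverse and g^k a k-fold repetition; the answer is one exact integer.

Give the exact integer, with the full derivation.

rho(b) = [[1, 3], [-2, -5]]
... * rho(a^-1) = [[1, -6], [0, 1]]  ->  [[1, -3], [-2, 7]]
... * rho(a^-1) = [[1, -6], [0, 1]]  ->  [[1, -9], [-2, 19]]
... * rho(b) = [[1, 3], [-2, -5]]  ->  [[19, 48], [-40, -101]]
... * rho(b) = [[1, 3], [-2, -5]]  ->  [[-77, -183], [162, 385]]
... * rho(b) = [[1, 3], [-2, -5]]  ->  [[289, 684], [-608, -1439]]
... * rho(a^-1) = [[1, -6], [0, 1]]  ->  [[289, -1050], [-608, 2209]]
... * rho(b^-1) = [[-5, -3], [2, 1]]  ->  [[-3545, -1917], [7458, 4033]]
... * rho(a^-1) = [[1, -6], [0, 1]]  ->  [[-3545, 19353], [7458, -40715]]
... * rho(b) = [[1, 3], [-2, -5]]  ->  [[-42251, -107400], [88888, 225949]]
... * rho(a^-1) = [[1, -6], [0, 1]]  ->  [[-42251, 146106], [88888, -307379]]
tr = -42251 + -307379 = -349630

-349630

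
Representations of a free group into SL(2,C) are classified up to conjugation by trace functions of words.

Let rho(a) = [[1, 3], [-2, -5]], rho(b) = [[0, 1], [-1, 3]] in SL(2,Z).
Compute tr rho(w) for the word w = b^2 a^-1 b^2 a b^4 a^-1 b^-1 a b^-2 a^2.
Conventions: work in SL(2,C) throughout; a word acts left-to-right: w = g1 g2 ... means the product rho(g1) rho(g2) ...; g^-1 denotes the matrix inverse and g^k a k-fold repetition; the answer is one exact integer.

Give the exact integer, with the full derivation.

rho(b) = [[0, 1], [-1, 3]]
... * rho(b) = [[0, 1], [-1, 3]]  ->  [[-1, 3], [-3, 8]]
... * rho(a^-1) = [[-5, -3], [2, 1]]  ->  [[11, 6], [31, 17]]
... * rho(b) = [[0, 1], [-1, 3]]  ->  [[-6, 29], [-17, 82]]
... * rho(b) = [[0, 1], [-1, 3]]  ->  [[-29, 81], [-82, 229]]
... * rho(a) = [[1, 3], [-2, -5]]  ->  [[-191, -492], [-540, -1391]]
... * rho(b) = [[0, 1], [-1, 3]]  ->  [[492, -1667], [1391, -4713]]
... * rho(b) = [[0, 1], [-1, 3]]  ->  [[1667, -4509], [4713, -12748]]
... * rho(b) = [[0, 1], [-1, 3]]  ->  [[4509, -11860], [12748, -33531]]
... * rho(b) = [[0, 1], [-1, 3]]  ->  [[11860, -31071], [33531, -87845]]
... * rho(a^-1) = [[-5, -3], [2, 1]]  ->  [[-121442, -66651], [-343345, -188438]]
... * rho(b^-1) = [[3, -1], [1, 0]]  ->  [[-430977, 121442], [-1218473, 343345]]
... * rho(a) = [[1, 3], [-2, -5]]  ->  [[-673861, -1900141], [-1905163, -5372144]]
... * rho(b^-1) = [[3, -1], [1, 0]]  ->  [[-3921724, 673861], [-11087633, 1905163]]
... * rho(b^-1) = [[3, -1], [1, 0]]  ->  [[-11091311, 3921724], [-31357736, 11087633]]
... * rho(a) = [[1, 3], [-2, -5]]  ->  [[-18934759, -52882553], [-53533002, -149511373]]
... * rho(a) = [[1, 3], [-2, -5]]  ->  [[86830347, 207608488], [245489744, 586957859]]
tr = 86830347 + 586957859 = 673788206

673788206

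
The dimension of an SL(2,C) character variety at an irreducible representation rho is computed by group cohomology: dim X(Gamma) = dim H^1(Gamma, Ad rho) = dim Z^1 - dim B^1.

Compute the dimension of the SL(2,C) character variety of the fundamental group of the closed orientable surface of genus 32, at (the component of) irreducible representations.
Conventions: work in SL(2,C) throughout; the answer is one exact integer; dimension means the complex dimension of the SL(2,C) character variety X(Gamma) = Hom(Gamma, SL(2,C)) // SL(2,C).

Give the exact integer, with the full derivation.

186

pi_1 of the closed genus-32 surface has 64 generators bound by the single product-of-commutators relator.
Unconstrained cocycle data is one sl_2 vector per generator (192 dimensions), cut by the relator condition d_2(z) = 0.
At an irreducible rho, H^2 = coker(d_2) vanishes (Poincare duality: H^2 is dual to H^0 = invariants = 0), so d_2 is surjective onto sl_2 and dim Z^1 = 192 - 3 = 189.
dim B^1 = 3 (coboundaries, injective at irreducible rho).
Hence dim X = 189 - 3 = 186.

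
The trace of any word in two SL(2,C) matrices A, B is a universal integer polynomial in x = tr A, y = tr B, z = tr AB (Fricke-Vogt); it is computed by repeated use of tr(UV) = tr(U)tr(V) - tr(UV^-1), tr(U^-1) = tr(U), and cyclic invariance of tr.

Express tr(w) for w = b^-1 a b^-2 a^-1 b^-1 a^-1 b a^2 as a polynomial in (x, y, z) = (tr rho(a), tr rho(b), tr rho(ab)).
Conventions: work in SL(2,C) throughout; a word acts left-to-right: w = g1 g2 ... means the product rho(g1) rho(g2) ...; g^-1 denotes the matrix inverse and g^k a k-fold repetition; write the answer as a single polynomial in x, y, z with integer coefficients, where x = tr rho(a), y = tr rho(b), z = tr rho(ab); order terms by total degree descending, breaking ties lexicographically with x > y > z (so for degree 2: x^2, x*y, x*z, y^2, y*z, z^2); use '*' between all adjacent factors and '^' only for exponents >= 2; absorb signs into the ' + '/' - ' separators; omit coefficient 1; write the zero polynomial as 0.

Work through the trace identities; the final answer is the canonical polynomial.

tr(a^2) = tr(a) tr(a) - tr(1) = x^2 - 2
tr(a^3) = tr(a) tr(a^2) - tr(a) = x^3 - 3*x
tr(a b a) = tr(a) tr(b a) - tr(b) = x*z - y
tr(a^3 b) = tr(a) tr(a b a) - tr(a b) = x^2*z - x*y - z
tr(a^2 b^-1 a) = tr(a^3) tr(b) - tr(a^3 b) = x^3*y - x^2*z - 2*x*y + z
tr(a^2 b a^2) = tr(a) tr(a^2 b a) - tr(a^2 b) = x^3*z - x^2*y - 2*x*z + y
tr(b a b a) = tr(a b) tr(a b) - tr(1) = z^2 - 2
tr(b a b) = tr(b) tr(a b) - tr(a) = y*z - x
tr(b a^2 b a) = tr(a) tr(b a b a) - tr(b a b) = x*z^2 - y*z - x
tr(b a^2 b) = tr(b) tr(a^2 b) - tr(a^2) = x*y*z - x^2 - y^2 + 2
tr(a^2 b a^2 b) = tr(a) tr(b a^2 b a) - tr(b a^2 b) = x^2*z^2 - 2*x*y*z + y^2 - 2
tr(a b a^2 b^-1 a) = tr(a^2 b a^2) tr(b) - tr(a^2 b a^2 b) = x^3*y*z - x^2*y^2 - x^2*z^2 + 2
tr(a b a b a^2) = tr(a) tr(a b a b a) - tr(a b a b) = x^2*z^2 - x*y*z - x^2 - z^2 + 2
tr(b a b a b a) = tr(b a b a) tr(b a) - tr(a b) = z^3 - 3*z
tr(b a b a b) = tr(b) tr(a b a b) - tr(a b a) = y*z^2 - x*z - y
tr(a b a b a^2 b) = tr(a) tr(b a b a b a) - tr(b a b a b) = x*z^3 - y*z^2 - 2*x*z + y
tr(a b a^2 b^-1 a b) = tr(a b a b a^2) tr(b) - tr(a b a b a^2 b) = x^2*y*z^2 - x*y^2*z - x*z^3 - x^2*y + 2*x*z + y
tr(b a^2 b^-1 a b^-1 a) = tr(a b a^2 b^-1 a) tr(b) - tr(a b a^2 b^-1 a b) = x^3*y^2*z - x^2*y^3 - 2*x^2*y*z^2 + x*y^2*z + x*z^3 + x^2*y - 2*x*z + y
tr(b^-1 a^-1 b a^2 b^-1 a) = tr(b a^2 b^-1 a b^-1) tr(a) - tr(b a^2 b^-1 a b^-1 a) = -x^3*y^2*z + x^4*y + x^2*y^3 + 2*x^2*y*z^2 - x^3*z - x*y^2*z - x*z^3 - 3*x^2*y + 3*x*z - y
tr(b^-1 a^-1 b a^2 b^-1 a b^-1) = tr(b^-1 a^-1 b a^2 b^-1 a) tr(b) - tr(b^-1 a^-1 b a^2 b^-1 a b) = -x^3*y^3*z + x^4*y^2 + x^2*y^4 + 2*x^2*y^2*z^2 - x^3*y*z - x*y^3*z - x*y*z^3 - 3*x^2*y^2 + 3*x*y*z - x^2 - y^2 + 2
tr(b^-1 a^-1 b a^2 b^-1 a b^-2) = tr(b^-1 a^-1 b a^2 b^-1 a b^-1) tr(b) - tr(b^-1 a^-1 b a^2 b^-1 a) = -x^3*y^4*z + x^4*y^3 + x^2*y^5 + 2*x^2*y^3*z^2 - x*y^4*z - x*y^2*z^3 - x^4*y - 4*x^2*y^3 - 2*x^2*y*z^2 + x^3*z + 4*x*y^2*z + x*z^3 + 2*x^2*y - y^3 - 3*x*z + 3*y
tr(a^2 b^-1 a b) = tr(a b a^2) tr(b) - tr(a b a^2 b) = x^2*y*z - x*y^2 - x*z^2 + x
tr(a^2 b^-1 a b^-1) = tr(a^2 b^-1 a) tr(b) - tr(a^2 b^-1 a b) = x^3*y^2 - 2*x^2*y*z - x*y^2 + x*z^2 + y*z - x
tr(a^2 b^2 a) = tr(a) tr(a b^2 a) - tr(a b^2) = x^2*y*z - x^3 - x*y^2 - y*z + 3*x
tr(b a^4 b) = tr(a) tr(a^2 b^2 a) - tr(a^2 b^2) = x^3*y*z - x^4 - x^2*y^2 - 2*x*y*z + 4*x^2 + y^2 - 2
tr(b a^4 b a) = tr(a) tr(a^2 b a b a) - tr(a^2 b a b) = x^3*z^2 - x^2*y*z - x^3 - 2*x*z^2 + y*z + 3*x
tr(a b a^-1 b a^3) = tr(b a^4 b) tr(a) - tr(b a^4 b a) = x^4*y*z - x^5 - x^3*y^2 - x^3*z^2 - x^2*y*z + 5*x^3 + x*y^2 + 2*x*z^2 - y*z - 5*x
tr(b a b^2) = tr(b) tr(a b^2) - tr(a b) = y^2*z - x*y - z
tr(a b a b^2 a) = tr(a) tr(b a b^2 a) - tr(b a b^2) = x*y*z^2 - x^2*z - y^2*z + z
tr(b a^3 b a b) = tr(a) tr(a b a b^2 a) - tr(a b a b^2) = x^2*y*z^2 - x^3*z - x*y^2*z - y*z^2 + 2*x*z + y
tr(b a^3 b a b a) = tr(a) tr(b a b a b a^2) - tr(b a b a b a) = x^2*z^3 - x*y*z^2 - 2*x^2*z - z^3 + x*y + 3*z
tr(a b a^-1 b a^3 b) = tr(b a^3 b a b) tr(a) - tr(b a^3 b a b a) = x^3*y*z^2 - x^4*z - x^2*y^2*z - x^2*z^3 + 4*x^2*z + z^3 - 3*z
tr(a b^-1 a b a^-1 b a^2) = tr(a b a^-1 b a^3) tr(b) - tr(a b a^-1 b a^3 b) = x^4*y^2*z - x^5*y - x^3*y^3 - 2*x^3*y*z^2 + x^4*z + x^2*z^3 + 5*x^3*y + x*y^3 + 2*x*y*z^2 - 4*x^2*z - y^2*z - z^3 - 5*x*y + 3*z
tr(b a^2 b^2 a) = tr(b) tr(a b a^2 b) - tr(a b a^2) = x*y*z^2 - x^2*z - y^2*z + z
tr(b^2) = tr(b) tr(b) - tr(1) = y^2 - 2
tr(b^3) = tr(b) tr(b^2) - tr(b) = y^3 - 3*y
tr(b a^2 b^2) = tr(a) tr(b^3 a) - tr(b^3) = x*y^2*z - x^2*y - y^3 - x*z + 3*y
tr(a b^2 a^2 b a) = tr(a) tr(b a^2 b^2 a) - tr(b a^2 b^2) = x^2*y*z^2 - x^3*z - 2*x*y^2*z + x^2*y + y^3 + 2*x*z - 3*y
tr(a b^2 a^2 b a b) = tr(b) tr(a^2 b a b a b) - tr(a^2 b a b a) = x*y*z^3 - x^2*z^2 - y^2*z^2 - x*y*z + x^2 + y^2 + z^2 - 2
tr(b a^2 b a b^-1 a b) = tr(a b^2 a^2 b a) tr(b) - tr(a b^2 a^2 b a b) = x^2*y^2*z^2 - x^3*y*z - 2*x*y^3*z - x*y*z^3 + x^2*y^2 + x^2*z^2 + y^4 + y^2*z^2 + 3*x*y*z - x^2 - 4*y^2 - z^2 + 2
tr(a b a b a^2 b a) = tr(a) tr(b a^2 b a b a) - tr(b a^2 b a b) = x^2*z^3 - 2*x*y*z^2 - x^2*z + y^2*z + x*y - z
tr(b a b a b a b a) = tr(b a) tr(b a b a b a) - tr(b^-1 a^-1 b^-1 a^-1) = z^4 - 4*z^2 + 2
tr(b a b a b a b) = tr(b) tr(a b a b a b) - tr(a b a b a) = y*z^3 - x*z^2 - 2*y*z + x
tr(a b a b a^2 b a b) = tr(a) tr(b a b a b a b a) - tr(b a b a b a b) = x*z^4 - y*z^3 - 3*x*z^2 + 2*y*z + x
tr(b a^2 b a b^-1 a b a) = tr(a b a b a^2 b a) tr(b) - tr(a b a b a^2 b a b) = x^2*y*z^3 - 2*x*y^2*z^2 - x*z^4 - x^2*y*z + y^3*z + y*z^3 + x*y^2 + 3*x*z^2 - 3*y*z - x
tr(a b^-1 a b a^-1 b a^2 b) = tr(b a^2 b a b^-1 a b) tr(a) - tr(b a^2 b a b^-1 a b a) = x^3*y^2*z^2 - x^4*y*z - 2*x^2*y^3*z - 2*x^2*y*z^3 + x^3*y^2 + x^3*z^2 + x*y^4 + 3*x*y^2*z^2 + x*z^4 + 4*x^2*y*z - y^3*z - y*z^3 - x^3 - 5*x*y^2 - 4*x*z^2 + 3*y*z + 3*x
tr(a b a^-1 b a^2 b^-1 a b^-1) = tr(a b^-1 a b a^-1 b a^2) tr(b) - tr(a b^-1 a b a^-1 b a^2 b) = x^4*y^3*z - x^5*y^2 - x^3*y^4 - 3*x^3*y^2*z^2 + 2*x^4*y*z + 2*x^2*y^3*z + 3*x^2*y*z^3 + 4*x^3*y^2 - x^3*z^2 - x*y^2*z^2 - x*z^4 - 8*x^2*y*z + x^3 + 4*x*z^2 - 3*x
tr(b a^2 b^-1 a^2 b) = tr(a^2 b^2 a^2) tr(b) - tr(a^2 b^2 a^2 b) = x^3*y^2*z - x^4*y - x^2*y^3 - x^2*y*z^2 + x^3*z + 3*x^2*y - 2*x*z + y
tr(b a^2 b^-1 a^2 b a) = tr(a^2 b a b a^2) tr(b) - tr(a^2 b a b a^2 b) = x^3*y*z^2 - x^2*y^2*z - x^2*z^3 - x^3*y + x^2*z + 2*x*y + z
tr(a b a^-1 b a^2 b^-1 a) = tr(b a^2 b^-1 a^2 b) tr(a) - tr(b a^2 b^-1 a^2 b a) = x^4*y^2*z - x^5*y - x^3*y^3 - 2*x^3*y*z^2 + x^4*z + x^2*y^2*z + x^2*z^3 + 4*x^3*y - 3*x^2*z - x*y - z
tr(a^-1 b a^2 b^-1 a b^-2 a b) = tr(a b a^-1 b a^2 b^-1 a b^-1) tr(b) - tr(a b a^-1 b a^2 b^-1 a) = x^4*y^4*z - x^5*y^3 - x^3*y^5 - 3*x^3*y^3*z^2 + x^4*y^2*z + 2*x^2*y^4*z + 3*x^2*y^2*z^3 + x^5*y + 5*x^3*y^3 + x^3*y*z^2 - x*y^3*z^2 - x*y*z^4 - x^4*z - 9*x^2*y^2*z - x^2*z^3 - 3*x^3*y + 4*x*y*z^2 + 3*x^2*z - 2*x*y + z
tr(b^-1 a^-1 b a^2 b^-1 a b^-2 a) = tr(a^-1 b a^2 b^-1 a b^-2 a) tr(b) - tr(a^-1 b a^2 b^-1 a b^-2 a b) = -x^4*y^4*z + x^5*y^3 + x^3*y^5 + 3*x^3*y^3*z^2 - x^4*y^2*z - 2*x^2*y^4*z - 3*x^2*y^2*z^3 - x^5*y - 4*x^3*y^3 - x^3*y*z^2 + x*y^3*z^2 + x*y*z^4 + x^4*z + 7*x^2*y^2*z + x^2*z^3 + 3*x^3*y - x*y^3 - 3*x*y*z^2 - 3*x^2*z + y^2*z + x*y - z
tr(b^-1 a b^-2 a^-1 b^-1 a^-1 b a^2) = tr(b^-1 a^-1 b a^2 b^-1 a b^-2) tr(a) - tr(b^-1 a^-1 b a^2 b^-1 a b^-2 a) = -x^3*y^3*z^2 + x^4*y^2*z + x^2*y^4*z + 2*x^2*y^2*z^3 - x^3*y*z^2 - x*y^3*z^2 - x*y*z^4 - 3*x^2*y^2*z - x^3*y + 3*x*y*z^2 - y^2*z + 2*x*y + z

-x^3*y^3*z^2 + x^4*y^2*z + x^2*y^4*z + 2*x^2*y^2*z^3 - x^3*y*z^2 - x*y^3*z^2 - x*y*z^4 - 3*x^2*y^2*z - x^3*y + 3*x*y*z^2 - y^2*z + 2*x*y + z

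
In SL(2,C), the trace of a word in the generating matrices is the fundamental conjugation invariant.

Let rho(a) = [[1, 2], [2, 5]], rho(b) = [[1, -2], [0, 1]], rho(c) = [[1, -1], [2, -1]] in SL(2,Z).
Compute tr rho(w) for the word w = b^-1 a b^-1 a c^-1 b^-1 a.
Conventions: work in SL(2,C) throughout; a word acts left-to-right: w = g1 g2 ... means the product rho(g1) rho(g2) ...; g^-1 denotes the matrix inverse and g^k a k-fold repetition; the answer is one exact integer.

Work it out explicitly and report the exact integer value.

rho(b^-1) = [[1, 2], [0, 1]]
... * rho(a) = [[1, 2], [2, 5]]  ->  [[5, 12], [2, 5]]
... * rho(b^-1) = [[1, 2], [0, 1]]  ->  [[5, 22], [2, 9]]
... * rho(a) = [[1, 2], [2, 5]]  ->  [[49, 120], [20, 49]]
... * rho(c^-1) = [[-1, 1], [-2, 1]]  ->  [[-289, 169], [-118, 69]]
... * rho(b^-1) = [[1, 2], [0, 1]]  ->  [[-289, -409], [-118, -167]]
... * rho(a) = [[1, 2], [2, 5]]  ->  [[-1107, -2623], [-452, -1071]]
tr = -1107 + -1071 = -2178

-2178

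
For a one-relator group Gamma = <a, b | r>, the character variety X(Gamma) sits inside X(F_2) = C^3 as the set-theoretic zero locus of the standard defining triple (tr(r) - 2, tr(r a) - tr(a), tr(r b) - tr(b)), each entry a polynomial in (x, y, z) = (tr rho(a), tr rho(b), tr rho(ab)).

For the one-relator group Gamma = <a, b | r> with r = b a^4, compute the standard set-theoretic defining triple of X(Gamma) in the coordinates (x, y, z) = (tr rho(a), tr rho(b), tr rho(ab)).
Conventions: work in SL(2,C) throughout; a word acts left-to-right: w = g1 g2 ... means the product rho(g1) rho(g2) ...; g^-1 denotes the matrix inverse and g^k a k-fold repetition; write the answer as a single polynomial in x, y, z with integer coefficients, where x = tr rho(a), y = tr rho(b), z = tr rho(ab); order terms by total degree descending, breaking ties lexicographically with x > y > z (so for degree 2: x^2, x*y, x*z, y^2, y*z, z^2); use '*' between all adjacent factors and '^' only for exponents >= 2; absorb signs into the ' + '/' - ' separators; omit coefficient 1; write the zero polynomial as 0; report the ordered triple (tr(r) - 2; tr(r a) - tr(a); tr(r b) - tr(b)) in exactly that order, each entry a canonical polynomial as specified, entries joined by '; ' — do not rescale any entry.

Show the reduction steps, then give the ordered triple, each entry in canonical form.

x^3*z - x^2*y - 2*x*z + y - 2; x^4*z - x^3*y - 3*x^2*z + 2*x*y - x + z; x^3*y*z - x^4 - x^2*y^2 - 2*x*y*z + 4*x^2 + y^2 - y - 2

tr(b a^2) = tr(a)*tr(b a) - tr(b)   [square of a] = x*z - y
tr(a b a^2) = tr(a)*tr(b a^2) - tr(b a)   [square of a] = x^2*z - x*y - z
tr(b a^4) = tr(a)*tr(a b a^2) - tr(a b a)   [square of a] = x^3*z - x^2*y - 2*x*z + y
tr(b a^5) = tr(a)*tr(a b a^3) - tr(a b a^2) = x^4*z - x^3*y - 3*x^2*z + 2*x*y + z
tr(a^2) = tr(a)*tr(a) - tr(1) = x^2 - 2
tr(a^3) = tr(a)*tr(a^2) - tr(a) = x^3 - 3*x
apply: tr(a^4) = tr(a)*tr(a^3) - tr(a^2) = x^4 - 4*x^2 + 2
apply: tr(b a^4 b) = tr(b)*tr(a^4 b) - tr(a^4) = x^3*y*z - x^4 - x^2*y^2 - 2*x*y*z + 4*x^2 + y^2 - 2
assemble the triple (tr(r) - 2; tr(r a) - x; tr(r b) - y)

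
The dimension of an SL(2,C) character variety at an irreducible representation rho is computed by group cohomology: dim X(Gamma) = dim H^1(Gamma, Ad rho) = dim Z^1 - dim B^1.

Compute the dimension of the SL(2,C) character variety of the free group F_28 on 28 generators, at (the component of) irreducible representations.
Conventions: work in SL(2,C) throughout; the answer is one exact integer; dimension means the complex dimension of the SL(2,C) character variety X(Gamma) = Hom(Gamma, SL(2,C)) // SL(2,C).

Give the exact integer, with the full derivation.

Here Gamma is free of rank 28 — no relator constrains a cocycle.
Z^1(Gamma, Ad rho) = (sl_2)^28: a cocycle is a free choice of one sl_2 vector per generator, so dim Z^1 = 3*28 = 84.
At an irreducible rho the centralizer of the image in sl_2 is 0, so the coboundary map sl_2 -> Z^1 is injective: dim B^1 = 3.
dim H^1 = 84 - 3 = 81, which is dim X.

81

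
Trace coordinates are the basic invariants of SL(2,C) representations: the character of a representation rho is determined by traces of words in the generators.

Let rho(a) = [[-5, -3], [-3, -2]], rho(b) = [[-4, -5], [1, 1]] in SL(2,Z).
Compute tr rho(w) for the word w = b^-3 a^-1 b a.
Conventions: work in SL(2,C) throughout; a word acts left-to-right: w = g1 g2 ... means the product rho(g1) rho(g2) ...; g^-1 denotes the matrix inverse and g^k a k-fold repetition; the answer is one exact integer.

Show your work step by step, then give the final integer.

2599

rho(b^-1) = [[1, 5], [-1, -4]]
... * rho(b^-1) = [[1, 5], [-1, -4]]  ->  [[-4, -15], [3, 11]]
... * rho(b^-1) = [[1, 5], [-1, -4]]  ->  [[11, 40], [-8, -29]]
... * rho(a^-1) = [[-2, 3], [3, -5]]  ->  [[98, -167], [-71, 121]]
... * rho(b) = [[-4, -5], [1, 1]]  ->  [[-559, -657], [405, 476]]
... * rho(a) = [[-5, -3], [-3, -2]]  ->  [[4766, 2991], [-3453, -2167]]
tr = 4766 + -2167 = 2599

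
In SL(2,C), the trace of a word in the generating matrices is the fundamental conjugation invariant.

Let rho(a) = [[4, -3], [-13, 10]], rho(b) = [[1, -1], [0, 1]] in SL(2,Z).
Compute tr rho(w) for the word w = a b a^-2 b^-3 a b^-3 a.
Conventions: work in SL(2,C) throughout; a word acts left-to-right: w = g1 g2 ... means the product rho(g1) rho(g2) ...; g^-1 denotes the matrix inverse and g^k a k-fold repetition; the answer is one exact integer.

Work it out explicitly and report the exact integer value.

rho(a) = [[4, -3], [-13, 10]]
... * rho(b) = [[1, -1], [0, 1]]  ->  [[4, -7], [-13, 23]]
... * rho(a^-1) = [[10, 3], [13, 4]]  ->  [[-51, -16], [169, 53]]
... * rho(a^-1) = [[10, 3], [13, 4]]  ->  [[-718, -217], [2379, 719]]
... * rho(b^-1) = [[1, 1], [0, 1]]  ->  [[-718, -935], [2379, 3098]]
... * rho(b^-1) = [[1, 1], [0, 1]]  ->  [[-718, -1653], [2379, 5477]]
... * rho(b^-1) = [[1, 1], [0, 1]]  ->  [[-718, -2371], [2379, 7856]]
... * rho(a) = [[4, -3], [-13, 10]]  ->  [[27951, -21556], [-92612, 71423]]
... * rho(b^-1) = [[1, 1], [0, 1]]  ->  [[27951, 6395], [-92612, -21189]]
... * rho(b^-1) = [[1, 1], [0, 1]]  ->  [[27951, 34346], [-92612, -113801]]
... * rho(b^-1) = [[1, 1], [0, 1]]  ->  [[27951, 62297], [-92612, -206413]]
... * rho(a) = [[4, -3], [-13, 10]]  ->  [[-698057, 539117], [2312921, -1786294]]
tr = -698057 + -1786294 = -2484351

-2484351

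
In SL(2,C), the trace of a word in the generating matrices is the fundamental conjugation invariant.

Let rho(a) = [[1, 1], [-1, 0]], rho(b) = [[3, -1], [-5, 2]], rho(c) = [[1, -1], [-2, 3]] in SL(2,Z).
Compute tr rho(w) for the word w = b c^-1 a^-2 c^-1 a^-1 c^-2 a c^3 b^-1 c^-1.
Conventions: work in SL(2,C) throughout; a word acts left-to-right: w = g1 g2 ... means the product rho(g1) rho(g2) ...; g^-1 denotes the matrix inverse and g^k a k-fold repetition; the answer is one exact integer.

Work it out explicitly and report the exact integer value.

765

rho(b) = [[3, -1], [-5, 2]]
... * rho(c^-1) = [[3, 1], [2, 1]]  ->  [[7, 2], [-11, -3]]
... * rho(a^-1) = [[0, -1], [1, 1]]  ->  [[2, -5], [-3, 8]]
... * rho(a^-1) = [[0, -1], [1, 1]]  ->  [[-5, -7], [8, 11]]
... * rho(c^-1) = [[3, 1], [2, 1]]  ->  [[-29, -12], [46, 19]]
... * rho(a^-1) = [[0, -1], [1, 1]]  ->  [[-12, 17], [19, -27]]
... * rho(c^-1) = [[3, 1], [2, 1]]  ->  [[-2, 5], [3, -8]]
... * rho(c^-1) = [[3, 1], [2, 1]]  ->  [[4, 3], [-7, -5]]
... * rho(a) = [[1, 1], [-1, 0]]  ->  [[1, 4], [-2, -7]]
... * rho(c) = [[1, -1], [-2, 3]]  ->  [[-7, 11], [12, -19]]
... * rho(c) = [[1, -1], [-2, 3]]  ->  [[-29, 40], [50, -69]]
... * rho(c) = [[1, -1], [-2, 3]]  ->  [[-109, 149], [188, -257]]
... * rho(b^-1) = [[2, 1], [5, 3]]  ->  [[527, 338], [-909, -583]]
... * rho(c^-1) = [[3, 1], [2, 1]]  ->  [[2257, 865], [-3893, -1492]]
tr = 2257 + -1492 = 765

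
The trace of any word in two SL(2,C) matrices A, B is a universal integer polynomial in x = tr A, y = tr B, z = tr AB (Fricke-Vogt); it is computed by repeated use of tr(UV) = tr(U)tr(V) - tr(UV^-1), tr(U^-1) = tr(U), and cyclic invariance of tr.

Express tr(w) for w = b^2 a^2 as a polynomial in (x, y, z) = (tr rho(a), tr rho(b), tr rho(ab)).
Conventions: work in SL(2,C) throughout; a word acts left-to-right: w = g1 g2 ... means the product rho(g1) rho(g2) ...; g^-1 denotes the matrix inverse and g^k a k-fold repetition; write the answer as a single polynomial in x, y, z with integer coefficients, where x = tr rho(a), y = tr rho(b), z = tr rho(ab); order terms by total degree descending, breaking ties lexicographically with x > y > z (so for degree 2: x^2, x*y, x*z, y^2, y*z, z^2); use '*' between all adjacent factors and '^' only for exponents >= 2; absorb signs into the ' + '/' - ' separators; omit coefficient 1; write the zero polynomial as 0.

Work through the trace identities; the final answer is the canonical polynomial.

x*y*z - x^2 - y^2 + 2

next, trace(b^2 a) = trace(b) trace(a b) - trace(a)  (reduce the b square) = y*z - x
trace(b^2) = trace(b) trace(b) - trace(1)  (reduce the b square) = y^2 - 2
and trace(b^2 a^2) = trace(a) trace(b^2 a) - trace(b^2)  (reduce the a square) = x*y*z - x^2 - y^2 + 2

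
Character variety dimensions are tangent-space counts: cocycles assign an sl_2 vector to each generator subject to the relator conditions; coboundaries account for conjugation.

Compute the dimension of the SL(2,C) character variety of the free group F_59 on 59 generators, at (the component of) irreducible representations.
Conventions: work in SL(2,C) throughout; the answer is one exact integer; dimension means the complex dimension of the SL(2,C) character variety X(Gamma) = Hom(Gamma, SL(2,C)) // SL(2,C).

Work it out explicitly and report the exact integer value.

The free group F_59: 59 generators, no relators.
Z^1(Gamma, Ad rho) = (sl_2)^59: a cocycle is a free choice of one sl_2 vector per generator, so dim Z^1 = 3*59 = 177.
At an irreducible rho the centralizer of the image in sl_2 is 0, so the coboundary map sl_2 -> Z^1 is injective: dim B^1 = 3.
Therefore dim X = 177 - 3 = 174.

174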